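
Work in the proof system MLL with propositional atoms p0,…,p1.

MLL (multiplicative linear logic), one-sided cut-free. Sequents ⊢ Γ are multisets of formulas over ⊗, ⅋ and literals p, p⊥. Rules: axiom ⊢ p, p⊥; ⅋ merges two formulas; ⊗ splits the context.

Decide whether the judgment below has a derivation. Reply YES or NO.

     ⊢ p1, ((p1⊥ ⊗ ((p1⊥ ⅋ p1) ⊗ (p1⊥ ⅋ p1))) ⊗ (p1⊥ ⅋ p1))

Derivation trace:
[⊗]  ⊢ p1, ((p1⊥ ⊗ ((p1⊥ ⅋ p1) ⊗ (p1⊥ ⅋ p1))) ⊗ (p1⊥ ⅋ p1))
  [⊗]  ⊢ p1, (p1⊥ ⊗ ((p1⊥ ⅋ p1) ⊗ (p1⊥ ⅋ p1)))
    [Ax]  ⊢ p1, p1⊥
    [⊗]  ⊢ ((p1⊥ ⅋ p1) ⊗ (p1⊥ ⅋ p1))
      [⅋]  ⊢ (p1⊥ ⅋ p1)
        [Ax]  ⊢ p1, p1⊥
      [⅋]  ⊢ (p1⊥ ⅋ p1)
        [Ax]  ⊢ p1, p1⊥
  [⅋]  ⊢ (p1⊥ ⅋ p1)
    [Ax]  ⊢ p1, p1⊥

Result: YES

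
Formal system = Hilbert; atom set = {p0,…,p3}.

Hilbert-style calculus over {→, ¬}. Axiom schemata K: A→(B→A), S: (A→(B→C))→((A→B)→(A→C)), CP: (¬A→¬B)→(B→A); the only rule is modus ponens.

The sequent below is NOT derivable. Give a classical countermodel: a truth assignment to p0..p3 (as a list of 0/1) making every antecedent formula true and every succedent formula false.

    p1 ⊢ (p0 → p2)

Truth-table refutation:
  v=0000: Γ:[p1=F] Δ:[(p0 → p2)=T] refutes=False
  v=0001: Γ:[p1=F] Δ:[(p0 → p2)=T] refutes=False
  v=0010: Γ:[p1=F] Δ:[(p0 → p2)=T] refutes=False
  v=0011: Γ:[p1=F] Δ:[(p0 → p2)=T] refutes=False
  v=0100: Γ:[p1=T] Δ:[(p0 → p2)=T] refutes=False
  v=0101: Γ:[p1=T] Δ:[(p0 → p2)=T] refutes=False
  v=0110: Γ:[p1=T] Δ:[(p0 → p2)=T] refutes=False
  v=0111: Γ:[p1=T] Δ:[(p0 → p2)=T] refutes=False
  v=1000: Γ:[p1=F] Δ:[(p0 → p2)=F] refutes=False
  v=1001: Γ:[p1=F] Δ:[(p0 → p2)=F] refutes=False
  v=1010: Γ:[p1=F] Δ:[(p0 → p2)=T] refutes=False
  v=1011: Γ:[p1=F] Δ:[(p0 → p2)=T] refutes=False
  v=1100: Γ:[p1=T] Δ:[(p0 → p2)=F] refutes=True  ← countermodel

Result: [1, 1, 0, 0]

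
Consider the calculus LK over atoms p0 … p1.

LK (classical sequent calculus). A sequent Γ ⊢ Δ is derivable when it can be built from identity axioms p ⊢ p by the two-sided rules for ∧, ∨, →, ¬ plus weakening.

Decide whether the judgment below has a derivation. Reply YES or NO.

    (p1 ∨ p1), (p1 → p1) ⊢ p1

Derivation (root first):
[→L] (p1 ∨ p1), (p1 → p1) ⊢ p1
  [∨L] (p1 ∨ p1) ⊢ p1
    [Ax] p1 ⊢ p1
    [Ax] p1 ⊢ p1
  [Ax] p1 ⊢ p1

Result: YES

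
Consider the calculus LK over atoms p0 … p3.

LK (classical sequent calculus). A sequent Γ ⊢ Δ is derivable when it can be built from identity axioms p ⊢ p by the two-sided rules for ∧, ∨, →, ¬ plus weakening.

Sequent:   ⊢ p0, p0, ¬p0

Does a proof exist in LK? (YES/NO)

Derivation trace:
[¬R]  ⊢ p0, p0, ¬p0
  [WR] p0 ⊢ p0, p0
    [Ax] p0 ⊢ p0

Result: YES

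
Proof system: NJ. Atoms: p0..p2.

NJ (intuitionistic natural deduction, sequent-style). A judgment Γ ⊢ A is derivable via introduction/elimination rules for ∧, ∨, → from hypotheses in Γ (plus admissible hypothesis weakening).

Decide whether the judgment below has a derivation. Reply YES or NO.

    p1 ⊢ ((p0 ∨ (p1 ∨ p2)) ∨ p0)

Proof tree:
[∨I₁] p1 ⊢ ((p0 ∨ (p1 ∨ p2)) ∨ p0)
  [∨I₂] p1 ⊢ (p0 ∨ (p1 ∨ p2))
    [∨I₁] p1 ⊢ (p1 ∨ p2)
      [Ax] p1 ⊢ p1

Result: YES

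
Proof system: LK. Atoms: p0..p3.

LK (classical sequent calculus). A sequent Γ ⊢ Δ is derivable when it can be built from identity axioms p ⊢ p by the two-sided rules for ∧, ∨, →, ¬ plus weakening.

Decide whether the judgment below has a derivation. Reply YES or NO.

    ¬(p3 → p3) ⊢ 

Derivation trace:
[¬L] ¬(p3 → p3) ⊢ 
  [→R]  ⊢ (p3 → p3)
    [Ax] p3 ⊢ p3

Result: YES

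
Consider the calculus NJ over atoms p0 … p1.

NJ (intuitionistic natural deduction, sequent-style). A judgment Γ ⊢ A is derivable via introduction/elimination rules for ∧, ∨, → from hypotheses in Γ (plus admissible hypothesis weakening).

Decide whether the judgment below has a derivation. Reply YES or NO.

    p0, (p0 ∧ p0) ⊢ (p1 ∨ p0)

Derivation (root first):
[∨I₂] p0, (p0 ∧ p0) ⊢ (p1 ∨ p0)
  [Wk] p0, (p0 ∧ p0) ⊢ p0
    [Ax] p0 ⊢ p0

Result: YES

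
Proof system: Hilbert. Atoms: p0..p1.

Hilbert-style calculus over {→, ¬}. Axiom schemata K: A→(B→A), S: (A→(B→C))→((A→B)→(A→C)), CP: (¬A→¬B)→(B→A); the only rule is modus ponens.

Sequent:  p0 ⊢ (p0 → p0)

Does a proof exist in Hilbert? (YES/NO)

Derivation (root first):
[MP] p0 ⊢ (p0 → p0)
  [MP]  ⊢ ((p0 → p0) → (p0 → p0))
    [S]  ⊢ ((p0 → (p0 → p0)) → ((p0 → p0) → (p0 → p0)))
    [K]  ⊢ (p0 → (p0 → p0))
  [MP] p0 ⊢ (p0 → p0)
    [K]  ⊢ (p0 → (p0 → p0))
    [Hyp] p0 ⊢ p0

Result: YES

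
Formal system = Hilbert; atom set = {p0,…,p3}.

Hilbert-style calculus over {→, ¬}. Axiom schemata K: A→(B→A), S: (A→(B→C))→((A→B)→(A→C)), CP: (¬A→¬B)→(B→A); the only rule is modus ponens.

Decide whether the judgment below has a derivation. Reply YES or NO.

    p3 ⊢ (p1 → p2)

Search for a countermodel by truth-table:
  v=0000: Γ:[p3=F] Δ:[(p1 → p2)=T] refutes=False
  v=0001: Γ:[p3=T] Δ:[(p1 → p2)=T] refutes=False
  v=0010: Γ:[p3=F] Δ:[(p1 → p2)=T] refutes=False
  v=0011: Γ:[p3=T] Δ:[(p1 → p2)=T] refutes=False
  v=0100: Γ:[p3=F] Δ:[(p1 → p2)=F] refutes=False
  v=0101: Γ:[p3=T] Δ:[(p1 → p2)=F] refutes=True  ← countermodel

Result: NO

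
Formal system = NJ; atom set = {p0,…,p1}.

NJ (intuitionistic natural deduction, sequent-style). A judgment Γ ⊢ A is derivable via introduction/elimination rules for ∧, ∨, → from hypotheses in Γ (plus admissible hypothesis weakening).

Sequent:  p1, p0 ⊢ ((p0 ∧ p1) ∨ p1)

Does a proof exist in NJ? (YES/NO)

Derivation trace:
[∨I₁] p1, p0 ⊢ ((p0 ∧ p1) ∨ p1)
  [∧I] p1, p0 ⊢ (p0 ∧ p1)
    [Ax] p0 ⊢ p0
    [Ax] p1 ⊢ p1

Result: YES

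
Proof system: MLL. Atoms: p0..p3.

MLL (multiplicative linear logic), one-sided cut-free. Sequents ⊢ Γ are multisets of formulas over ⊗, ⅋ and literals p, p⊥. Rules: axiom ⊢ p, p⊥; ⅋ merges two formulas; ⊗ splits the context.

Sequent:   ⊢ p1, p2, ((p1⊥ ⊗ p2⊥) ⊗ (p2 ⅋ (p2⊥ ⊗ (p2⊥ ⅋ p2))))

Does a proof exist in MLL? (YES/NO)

Proof tree:
[⊗]  ⊢ p1, p2, ((p1⊥ ⊗ p2⊥) ⊗ (p2 ⅋ (p2⊥ ⊗ (p2⊥ ⅋ p2))))
  [⊗]  ⊢ p1, p2, (p1⊥ ⊗ p2⊥)
    [Ax]  ⊢ p1, p1⊥
    [Ax]  ⊢ p2, p2⊥
  [⅋]  ⊢ (p2 ⅋ (p2⊥ ⊗ (p2⊥ ⅋ p2)))
    [⊗]  ⊢ p2, (p2⊥ ⊗ (p2⊥ ⅋ p2))
      [Ax]  ⊢ p2, p2⊥
      [⅋]  ⊢ (p2⊥ ⅋ p2)
        [Ax]  ⊢ p2, p2⊥

Result: YES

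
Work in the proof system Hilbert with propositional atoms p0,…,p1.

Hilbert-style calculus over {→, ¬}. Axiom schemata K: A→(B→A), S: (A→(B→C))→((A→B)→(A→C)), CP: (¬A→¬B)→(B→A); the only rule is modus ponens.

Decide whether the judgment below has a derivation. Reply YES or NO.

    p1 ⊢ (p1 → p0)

Truth-table refutation:
  v=00: Γ:[p1=F] Δ:[(p1 → p0)=T] refutes=False
  v=01: Γ:[p1=T] Δ:[(p1 → p0)=F] refutes=True  ← countermodel

Result: NO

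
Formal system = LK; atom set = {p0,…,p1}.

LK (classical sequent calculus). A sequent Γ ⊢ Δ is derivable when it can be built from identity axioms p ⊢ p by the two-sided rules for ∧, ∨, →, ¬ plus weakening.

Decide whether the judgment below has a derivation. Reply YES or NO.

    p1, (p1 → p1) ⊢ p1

Derivation trace:
[→L] p1, (p1 → p1) ⊢ p1
  [WR] p1 ⊢ p1, p1
    [Ax] p1 ⊢ p1
  [Ax] p1 ⊢ p1

Result: YES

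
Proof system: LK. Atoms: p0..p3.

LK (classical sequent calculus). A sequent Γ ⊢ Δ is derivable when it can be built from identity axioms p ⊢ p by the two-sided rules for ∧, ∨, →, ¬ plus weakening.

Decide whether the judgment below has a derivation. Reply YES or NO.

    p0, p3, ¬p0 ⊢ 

Derivation trace:
[¬L] p0, p3, ¬p0 ⊢ 
  [WL] p0, p3 ⊢ p0
    [Ax] p0 ⊢ p0

Result: YES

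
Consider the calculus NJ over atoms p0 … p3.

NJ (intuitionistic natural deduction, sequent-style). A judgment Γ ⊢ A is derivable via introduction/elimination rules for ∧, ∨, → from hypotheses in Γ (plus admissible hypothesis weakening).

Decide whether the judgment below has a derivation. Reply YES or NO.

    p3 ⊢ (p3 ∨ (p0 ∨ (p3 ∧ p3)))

Derivation trace:
[∨I₂] p3 ⊢ (p3 ∨ (p0 ∨ (p3 ∧ p3)))
  [∨I₂] p3 ⊢ (p0 ∨ (p3 ∧ p3))
    [∧I] p3 ⊢ (p3 ∧ p3)
      [Ax] p3 ⊢ p3
      [Ax] p3 ⊢ p3

Result: YES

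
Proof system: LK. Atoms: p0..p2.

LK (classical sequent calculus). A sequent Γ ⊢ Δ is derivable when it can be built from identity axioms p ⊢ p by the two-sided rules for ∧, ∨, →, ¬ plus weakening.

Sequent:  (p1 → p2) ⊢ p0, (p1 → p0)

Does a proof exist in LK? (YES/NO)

Enumerate valuations to refute Γ ⊢ Δ:
  v=000: Γ:[(p1 → p2)=T] Δ:[p0=F, (p1 → p0)=T] refutes=False
  v=001: Γ:[(p1 → p2)=T] Δ:[p0=F, (p1 → p0)=T] refutes=False
  v=010: Γ:[(p1 → p2)=F] Δ:[p0=F, (p1 → p0)=F] refutes=False
  v=011: Γ:[(p1 → p2)=T] Δ:[p0=F, (p1 → p0)=F] refutes=True  ← countermodel

Result: NO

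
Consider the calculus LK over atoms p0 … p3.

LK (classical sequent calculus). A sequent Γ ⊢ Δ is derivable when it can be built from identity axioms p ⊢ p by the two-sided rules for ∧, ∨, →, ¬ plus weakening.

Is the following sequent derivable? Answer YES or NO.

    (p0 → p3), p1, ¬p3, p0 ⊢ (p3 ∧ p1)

Proof tree:
[∧R] (p0 → p3), p1, ¬p3, p0 ⊢ (p3 ∧ p1)
  [WR] p0, (p0 → p3), ¬p3 ⊢ p3
    [¬L] p0, (p0 → p3), ¬p3 ⊢ 
      [→L] p0, (p0 → p3) ⊢ p3
        [Ax] p0 ⊢ p0
        [Ax] p3 ⊢ p3
  [Ax] p1 ⊢ p1

Result: YES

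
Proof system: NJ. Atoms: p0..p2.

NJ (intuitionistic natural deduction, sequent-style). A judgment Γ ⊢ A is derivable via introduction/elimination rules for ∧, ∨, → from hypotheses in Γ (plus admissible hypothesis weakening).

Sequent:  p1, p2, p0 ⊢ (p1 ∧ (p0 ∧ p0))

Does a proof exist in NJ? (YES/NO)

Derivation trace:
[∧I] p1, p2, p0 ⊢ (p1 ∧ (p0 ∧ p0))
  [Wk] p1, p2 ⊢ p1
    [Ax] p1 ⊢ p1
  [∧I] p0 ⊢ (p0 ∧ p0)
    [Ax] p0 ⊢ p0
    [Ax] p0 ⊢ p0

Result: YES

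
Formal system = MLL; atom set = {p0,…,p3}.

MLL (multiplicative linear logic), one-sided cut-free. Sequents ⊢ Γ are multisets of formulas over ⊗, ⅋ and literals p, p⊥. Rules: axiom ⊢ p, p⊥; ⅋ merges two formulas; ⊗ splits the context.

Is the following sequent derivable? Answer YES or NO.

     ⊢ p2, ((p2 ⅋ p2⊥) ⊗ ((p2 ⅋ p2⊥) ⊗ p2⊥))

Proof tree:
[⊗]  ⊢ p2, ((p2 ⅋ p2⊥) ⊗ ((p2 ⅋ p2⊥) ⊗ p2⊥))
  [⅋]  ⊢ (p2 ⅋ p2⊥)
    [Ax]  ⊢ p2, p2⊥
  [⊗]  ⊢ p2, ((p2 ⅋ p2⊥) ⊗ p2⊥)
    [⅋]  ⊢ (p2 ⅋ p2⊥)
      [Ax]  ⊢ p2, p2⊥
    [Ax]  ⊢ p2, p2⊥

Result: YES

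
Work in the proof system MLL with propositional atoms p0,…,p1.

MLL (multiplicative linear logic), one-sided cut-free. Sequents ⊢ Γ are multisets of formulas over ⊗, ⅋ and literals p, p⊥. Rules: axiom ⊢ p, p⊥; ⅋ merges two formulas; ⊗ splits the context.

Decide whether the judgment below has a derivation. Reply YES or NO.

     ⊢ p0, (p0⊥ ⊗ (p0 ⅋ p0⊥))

Proof tree:
[⊗]  ⊢ p0, (p0⊥ ⊗ (p0 ⅋ p0⊥))
  [Ax]  ⊢ p0, p0⊥
  [⅋]  ⊢ (p0 ⅋ p0⊥)
    [Ax]  ⊢ p0, p0⊥

Result: YES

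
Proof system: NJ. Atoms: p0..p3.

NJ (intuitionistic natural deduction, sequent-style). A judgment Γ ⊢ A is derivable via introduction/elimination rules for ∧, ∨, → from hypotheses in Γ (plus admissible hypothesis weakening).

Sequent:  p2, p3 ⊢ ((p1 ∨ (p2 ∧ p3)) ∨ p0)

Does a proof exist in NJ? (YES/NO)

Proof tree:
[∨I₁] p2, p3 ⊢ ((p1 ∨ (p2 ∧ p3)) ∨ p0)
  [∨I₂] p2, p3 ⊢ (p1 ∨ (p2 ∧ p3))
    [∧I] p2, p3 ⊢ (p2 ∧ p3)
      [Ax] p2 ⊢ p2
      [Ax] p3 ⊢ p3

Result: YES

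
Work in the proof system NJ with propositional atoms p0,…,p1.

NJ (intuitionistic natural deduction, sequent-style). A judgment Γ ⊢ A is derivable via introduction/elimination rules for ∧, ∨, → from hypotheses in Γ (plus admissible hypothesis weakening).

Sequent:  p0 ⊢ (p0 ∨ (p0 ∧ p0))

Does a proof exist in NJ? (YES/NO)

Derivation (root first):
[∨I₂] p0 ⊢ (p0 ∨ (p0 ∧ p0))
  [∧I] p0 ⊢ (p0 ∧ p0)
    [Ax] p0 ⊢ p0
    [Ax] p0 ⊢ p0

Result: YES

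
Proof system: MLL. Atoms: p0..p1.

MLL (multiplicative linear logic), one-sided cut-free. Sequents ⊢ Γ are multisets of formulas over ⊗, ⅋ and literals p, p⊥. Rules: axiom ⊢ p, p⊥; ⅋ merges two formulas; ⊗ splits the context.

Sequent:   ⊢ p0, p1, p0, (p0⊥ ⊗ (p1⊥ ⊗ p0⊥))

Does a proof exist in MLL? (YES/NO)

Proof tree:
[⊗]  ⊢ p0, p1, p0, (p0⊥ ⊗ (p1⊥ ⊗ p0⊥))
  [Ax]  ⊢ p0, p0⊥
  [⊗]  ⊢ p1, p0, (p1⊥ ⊗ p0⊥)
    [Ax]  ⊢ p1, p1⊥
    [Ax]  ⊢ p0, p0⊥

Result: YES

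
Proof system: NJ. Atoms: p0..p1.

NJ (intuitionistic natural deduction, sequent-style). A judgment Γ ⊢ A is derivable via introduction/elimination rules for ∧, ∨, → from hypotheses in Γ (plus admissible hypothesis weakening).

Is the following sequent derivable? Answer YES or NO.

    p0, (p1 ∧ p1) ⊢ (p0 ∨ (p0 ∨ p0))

Derivation trace:
[∨I₂] p0, (p1 ∧ p1) ⊢ (p0 ∨ (p0 ∨ p0))
  [∨I₁] p0, (p1 ∧ p1) ⊢ (p0 ∨ p0)
    [Wk] p0, (p1 ∧ p1) ⊢ p0
      [Ax] p0 ⊢ p0

Result: YES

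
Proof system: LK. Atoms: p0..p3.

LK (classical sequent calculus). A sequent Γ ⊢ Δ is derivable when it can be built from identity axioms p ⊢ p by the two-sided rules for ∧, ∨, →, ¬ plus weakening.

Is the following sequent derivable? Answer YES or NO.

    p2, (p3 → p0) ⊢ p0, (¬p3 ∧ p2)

Derivation trace:
[∧R] p2, (p3 → p0) ⊢ p0, (¬p3 ∧ p2)
  [¬R] (p3 → p0) ⊢ p0, ¬p3
    [→L] p3, (p3 → p0) ⊢ p0
      [Ax] p3 ⊢ p3
      [Ax] p0 ⊢ p0
  [Ax] p2 ⊢ p2

Result: YES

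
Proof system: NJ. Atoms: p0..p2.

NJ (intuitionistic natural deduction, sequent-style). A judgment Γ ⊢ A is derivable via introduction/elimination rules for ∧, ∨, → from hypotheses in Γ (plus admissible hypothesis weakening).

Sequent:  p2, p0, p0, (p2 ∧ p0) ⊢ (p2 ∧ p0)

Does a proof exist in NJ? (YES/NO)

Proof tree:
[Wk] p2, p0, p0, (p2 ∧ p0) ⊢ (p2 ∧ p0)
  [Wk] p2, p0, p0 ⊢ (p2 ∧ p0)
    [∧I] p2, p0 ⊢ (p2 ∧ p0)
      [Ax] p2 ⊢ p2
      [Ax] p0 ⊢ p0

Result: YES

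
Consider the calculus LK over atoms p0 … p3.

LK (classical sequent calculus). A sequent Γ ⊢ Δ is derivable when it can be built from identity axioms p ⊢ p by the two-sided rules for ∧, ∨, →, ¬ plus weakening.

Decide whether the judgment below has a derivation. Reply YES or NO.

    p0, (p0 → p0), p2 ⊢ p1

Truth-table refutation:
  v=0000: Γ:[p0=F, (p0 → p0)=T, p2=F] Δ:[p1=F] refutes=False
  v=0001: Γ:[p0=F, (p0 → p0)=T, p2=F] Δ:[p1=F] refutes=False
  v=0010: Γ:[p0=F, (p0 → p0)=T, p2=T] Δ:[p1=F] refutes=False
  v=0011: Γ:[p0=F, (p0 → p0)=T, p2=T] Δ:[p1=F] refutes=False
  v=0100: Γ:[p0=F, (p0 → p0)=T, p2=F] Δ:[p1=T] refutes=False
  v=0101: Γ:[p0=F, (p0 → p0)=T, p2=F] Δ:[p1=T] refutes=False
  v=0110: Γ:[p0=F, (p0 → p0)=T, p2=T] Δ:[p1=T] refutes=False
  v=0111: Γ:[p0=F, (p0 → p0)=T, p2=T] Δ:[p1=T] refutes=False
  v=1000: Γ:[p0=T, (p0 → p0)=T, p2=F] Δ:[p1=F] refutes=False
  v=1001: Γ:[p0=T, (p0 → p0)=T, p2=F] Δ:[p1=F] refutes=False
  v=1010: Γ:[p0=T, (p0 → p0)=T, p2=T] Δ:[p1=F] refutes=True  ← countermodel

Result: NO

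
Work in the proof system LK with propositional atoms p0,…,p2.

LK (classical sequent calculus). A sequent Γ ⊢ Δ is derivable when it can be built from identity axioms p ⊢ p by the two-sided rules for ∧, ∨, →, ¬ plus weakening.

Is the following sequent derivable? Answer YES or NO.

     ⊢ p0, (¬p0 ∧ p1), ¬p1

Derivation trace:
[¬R]  ⊢ p0, (¬p0 ∧ p1), ¬p1
  [∧R] p1 ⊢ p0, (¬p0 ∧ p1)
    [¬R]  ⊢ p0, ¬p0
      [Ax] p0 ⊢ p0
    [Ax] p1 ⊢ p1

Result: YES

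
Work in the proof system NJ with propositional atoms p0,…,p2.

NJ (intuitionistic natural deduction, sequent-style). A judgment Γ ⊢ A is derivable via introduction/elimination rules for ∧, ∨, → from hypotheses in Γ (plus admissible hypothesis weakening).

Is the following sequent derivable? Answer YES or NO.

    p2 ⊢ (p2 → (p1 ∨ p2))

Derivation (root first):
[→I] p2 ⊢ (p2 → (p1 ∨ p2))
  [Wk] p2, p2 ⊢ (p1 ∨ p2)
    [∨I₂] p2 ⊢ (p1 ∨ p2)
      [Ax] p2 ⊢ p2

Result: YES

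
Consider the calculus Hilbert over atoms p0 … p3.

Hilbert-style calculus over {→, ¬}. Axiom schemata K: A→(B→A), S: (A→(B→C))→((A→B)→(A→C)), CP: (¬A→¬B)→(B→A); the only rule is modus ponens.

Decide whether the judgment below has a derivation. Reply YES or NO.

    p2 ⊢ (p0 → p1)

Search for a countermodel by truth-table:
  v=0000: Γ:[p2=F] Δ:[(p0 → p1)=T] refutes=False
  v=0001: Γ:[p2=F] Δ:[(p0 → p1)=T] refutes=False
  v=0010: Γ:[p2=T] Δ:[(p0 → p1)=T] refutes=False
  v=0011: Γ:[p2=T] Δ:[(p0 → p1)=T] refutes=False
  v=0100: Γ:[p2=F] Δ:[(p0 → p1)=T] refutes=False
  v=0101: Γ:[p2=F] Δ:[(p0 → p1)=T] refutes=False
  v=0110: Γ:[p2=T] Δ:[(p0 → p1)=T] refutes=False
  v=0111: Γ:[p2=T] Δ:[(p0 → p1)=T] refutes=False
  v=1000: Γ:[p2=F] Δ:[(p0 → p1)=F] refutes=False
  v=1001: Γ:[p2=F] Δ:[(p0 → p1)=F] refutes=False
  v=1010: Γ:[p2=T] Δ:[(p0 → p1)=F] refutes=True  ← countermodel

Result: NO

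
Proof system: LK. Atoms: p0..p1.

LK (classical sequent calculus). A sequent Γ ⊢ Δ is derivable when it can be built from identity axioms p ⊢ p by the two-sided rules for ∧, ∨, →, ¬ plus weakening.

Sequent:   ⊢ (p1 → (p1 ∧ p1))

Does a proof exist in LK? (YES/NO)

Derivation trace:
[→R]  ⊢ (p1 → (p1 ∧ p1))
  [∧R] p1 ⊢ (p1 ∧ p1)
    [Ax] p1 ⊢ p1
    [Ax] p1 ⊢ p1

Result: YES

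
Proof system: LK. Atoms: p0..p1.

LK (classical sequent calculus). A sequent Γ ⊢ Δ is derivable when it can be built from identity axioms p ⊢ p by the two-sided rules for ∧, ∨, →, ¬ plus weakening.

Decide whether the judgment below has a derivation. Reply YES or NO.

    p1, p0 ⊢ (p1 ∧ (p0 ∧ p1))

Proof tree:
[∧R] p1, p0 ⊢ (p1 ∧ (p0 ∧ p1))
  [Ax] p1 ⊢ p1
  [∧R] p1, p0 ⊢ (p0 ∧ p1)
    [Ax] p0 ⊢ p0
    [Ax] p1 ⊢ p1

Result: YES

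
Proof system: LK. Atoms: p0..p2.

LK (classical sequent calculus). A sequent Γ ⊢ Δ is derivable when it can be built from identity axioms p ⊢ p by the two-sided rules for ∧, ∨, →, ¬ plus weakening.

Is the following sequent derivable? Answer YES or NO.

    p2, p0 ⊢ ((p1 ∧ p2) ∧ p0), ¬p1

Proof tree:
[¬R] p2, p0 ⊢ ((p1 ∧ p2) ∧ p0), ¬p1
  [∧R] p1, p2, p0 ⊢ ((p1 ∧ p2) ∧ p0)
    [∧R] p1, p2 ⊢ (p1 ∧ p2)
      [Ax] p1 ⊢ p1
      [Ax] p2 ⊢ p2
    [WL] p0, p2 ⊢ p0
      [Ax] p0 ⊢ p0

Result: YES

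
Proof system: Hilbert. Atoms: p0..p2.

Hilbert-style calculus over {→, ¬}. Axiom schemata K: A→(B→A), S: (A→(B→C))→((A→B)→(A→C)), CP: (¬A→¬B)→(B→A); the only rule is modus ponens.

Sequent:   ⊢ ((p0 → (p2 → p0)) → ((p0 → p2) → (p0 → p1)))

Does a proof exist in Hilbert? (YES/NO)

Search for a countermodel by truth-table:
  v=000: Γ:[] Δ:[((p0 → (p2 → p0)) → ((p0 → p2) → (p0 → p1)))=T] refutes=False
  v=001: Γ:[] Δ:[((p0 → (p2 → p0)) → ((p0 → p2) → (p0 → p1)))=T] refutes=False
  v=010: Γ:[] Δ:[((p0 → (p2 → p0)) → ((p0 → p2) → (p0 → p1)))=T] refutes=False
  v=011: Γ:[] Δ:[((p0 → (p2 → p0)) → ((p0 → p2) → (p0 → p1)))=T] refutes=False
  v=100: Γ:[] Δ:[((p0 → (p2 → p0)) → ((p0 → p2) → (p0 → p1)))=T] refutes=False
  v=101: Γ:[] Δ:[((p0 → (p2 → p0)) → ((p0 → p2) → (p0 → p1)))=F] refutes=True  ← countermodel

Result: NO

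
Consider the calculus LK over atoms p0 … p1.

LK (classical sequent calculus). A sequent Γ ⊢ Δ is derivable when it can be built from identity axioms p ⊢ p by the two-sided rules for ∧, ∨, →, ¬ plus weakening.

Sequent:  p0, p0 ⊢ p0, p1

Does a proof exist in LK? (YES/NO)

Proof tree:
[WL] p0, p0 ⊢ p0, p1
  [WR] p0 ⊢ p0, p1
    [Ax] p0 ⊢ p0

Result: YES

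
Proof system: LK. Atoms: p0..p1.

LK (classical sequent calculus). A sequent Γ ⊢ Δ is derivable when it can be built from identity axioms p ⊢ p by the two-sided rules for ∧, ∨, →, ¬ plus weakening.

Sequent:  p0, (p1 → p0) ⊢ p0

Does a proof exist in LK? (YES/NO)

Proof tree:
[→L] p0, (p1 → p0) ⊢ p0
  [WR] p0 ⊢ p0, p1
    [Ax] p0 ⊢ p0
  [Ax] p0 ⊢ p0

Result: YES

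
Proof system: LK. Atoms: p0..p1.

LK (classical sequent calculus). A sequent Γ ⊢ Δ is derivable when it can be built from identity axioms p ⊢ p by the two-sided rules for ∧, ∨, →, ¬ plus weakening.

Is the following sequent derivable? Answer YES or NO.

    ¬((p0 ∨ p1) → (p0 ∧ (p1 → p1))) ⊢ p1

Derivation (root first):
[¬L] ¬((p0 ∨ p1) → (p0 ∧ (p1 → p1))) ⊢ p1
  [→R]  ⊢ p1, ((p0 ∨ p1) → (p0 ∧ (p1 → p1)))
    [∧R] (p0 ∨ p1) ⊢ p1, (p0 ∧ (p1 → p1))
      [∨L] (p0 ∨ p1) ⊢ p1, p0
        [Ax] p0 ⊢ p0
        [Ax] p1 ⊢ p1
      [→R]  ⊢ (p1 → p1)
        [Ax] p1 ⊢ p1

Result: YES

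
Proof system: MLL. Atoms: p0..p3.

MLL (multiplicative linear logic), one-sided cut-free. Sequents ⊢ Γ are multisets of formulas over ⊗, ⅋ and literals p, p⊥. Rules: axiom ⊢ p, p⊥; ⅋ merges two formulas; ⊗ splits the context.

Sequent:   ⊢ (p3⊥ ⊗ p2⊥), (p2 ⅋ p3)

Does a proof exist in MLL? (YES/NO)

Derivation (root first):
[⅋]  ⊢ (p3⊥ ⊗ p2⊥), (p2 ⅋ p3)
  [⊗]  ⊢ p3, p2, (p3⊥ ⊗ p2⊥)
    [Ax]  ⊢ p3, p3⊥
    [Ax]  ⊢ p2, p2⊥

Result: YES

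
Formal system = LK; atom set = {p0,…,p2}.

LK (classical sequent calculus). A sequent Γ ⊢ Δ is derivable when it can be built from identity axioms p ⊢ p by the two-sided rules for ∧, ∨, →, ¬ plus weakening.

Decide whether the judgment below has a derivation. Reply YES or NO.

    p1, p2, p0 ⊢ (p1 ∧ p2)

Proof tree:
[∧R] p1, p2, p0 ⊢ (p1 ∧ p2)
  [WL] p1, p0 ⊢ p1
    [Ax] p1 ⊢ p1
  [Ax] p2 ⊢ p2

Result: YES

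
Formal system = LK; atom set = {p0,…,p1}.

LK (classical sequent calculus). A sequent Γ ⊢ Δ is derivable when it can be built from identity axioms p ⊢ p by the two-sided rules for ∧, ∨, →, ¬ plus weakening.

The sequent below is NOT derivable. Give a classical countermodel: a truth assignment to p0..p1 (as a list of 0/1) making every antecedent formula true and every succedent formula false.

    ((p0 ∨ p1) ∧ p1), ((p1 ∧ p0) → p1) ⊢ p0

Truth-table refutation:
  v=00: Γ:[((p0 ∨ p1) ∧ p1)=F, ((p1 ∧ p0) → p1)=T] Δ:[p0=F] refutes=False
  v=01: Γ:[((p0 ∨ p1) ∧ p1)=T, ((p1 ∧ p0) → p1)=T] Δ:[p0=F] refutes=True  ← countermodel

Result: [0, 1]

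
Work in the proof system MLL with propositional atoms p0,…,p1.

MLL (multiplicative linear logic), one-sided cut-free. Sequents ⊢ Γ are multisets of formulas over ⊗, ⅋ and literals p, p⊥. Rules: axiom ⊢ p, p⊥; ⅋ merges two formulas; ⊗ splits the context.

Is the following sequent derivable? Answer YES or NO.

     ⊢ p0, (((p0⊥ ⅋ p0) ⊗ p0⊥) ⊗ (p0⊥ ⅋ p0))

Derivation (root first):
[⊗]  ⊢ p0, (((p0⊥ ⅋ p0) ⊗ p0⊥) ⊗ (p0⊥ ⅋ p0))
  [⊗]  ⊢ p0, ((p0⊥ ⅋ p0) ⊗ p0⊥)
    [⅋]  ⊢ (p0⊥ ⅋ p0)
      [Ax]  ⊢ p0, p0⊥
    [Ax]  ⊢ p0, p0⊥
  [⅋]  ⊢ (p0⊥ ⅋ p0)
    [Ax]  ⊢ p0, p0⊥

Result: YES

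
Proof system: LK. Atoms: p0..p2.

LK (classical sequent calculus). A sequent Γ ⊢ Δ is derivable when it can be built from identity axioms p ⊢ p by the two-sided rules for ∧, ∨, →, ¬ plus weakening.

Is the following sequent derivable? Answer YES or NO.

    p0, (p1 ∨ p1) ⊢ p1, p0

Derivation (root first):
[∨L] p0, (p1 ∨ p1) ⊢ p1, p0
  [WL] p0, p1 ⊢ p0
    [Ax] p0 ⊢ p0
  [Ax] p1 ⊢ p1

Result: YES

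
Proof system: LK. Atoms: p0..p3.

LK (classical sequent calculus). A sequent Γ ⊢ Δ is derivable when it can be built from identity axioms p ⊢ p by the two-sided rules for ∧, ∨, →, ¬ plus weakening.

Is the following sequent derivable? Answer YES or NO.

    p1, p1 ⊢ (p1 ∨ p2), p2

Proof tree:
[WR] p1, p1 ⊢ (p1 ∨ p2), p2
  [∨R] p1, p1 ⊢ (p1 ∨ p2)
    [WL] p1, p1 ⊢ p1, p2
      [WR] p1 ⊢ p1, p2
        [Ax] p1 ⊢ p1

Result: YES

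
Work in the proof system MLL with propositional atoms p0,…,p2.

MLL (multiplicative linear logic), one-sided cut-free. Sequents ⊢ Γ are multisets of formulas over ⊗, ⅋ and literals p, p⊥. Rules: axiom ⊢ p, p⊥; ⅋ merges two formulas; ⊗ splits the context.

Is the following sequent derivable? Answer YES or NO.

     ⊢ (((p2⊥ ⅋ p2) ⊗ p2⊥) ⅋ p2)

Derivation trace:
[⅋]  ⊢ (((p2⊥ ⅋ p2) ⊗ p2⊥) ⅋ p2)
  [⊗]  ⊢ p2, ((p2⊥ ⅋ p2) ⊗ p2⊥)
    [⅋]  ⊢ (p2⊥ ⅋ p2)
      [Ax]  ⊢ p2, p2⊥
    [Ax]  ⊢ p2, p2⊥

Result: YES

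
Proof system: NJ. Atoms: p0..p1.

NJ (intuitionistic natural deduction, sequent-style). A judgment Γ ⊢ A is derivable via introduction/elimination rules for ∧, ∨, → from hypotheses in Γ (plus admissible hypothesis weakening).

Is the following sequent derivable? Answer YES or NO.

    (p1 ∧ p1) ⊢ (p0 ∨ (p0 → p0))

Derivation trace:
[∨I₂] (p1 ∧ p1) ⊢ (p0 ∨ (p0 → p0))
  [Wk] (p1 ∧ p1) ⊢ (p0 → p0)
    [→I]  ⊢ (p0 → p0)
      [Ax] p0 ⊢ p0

Result: YES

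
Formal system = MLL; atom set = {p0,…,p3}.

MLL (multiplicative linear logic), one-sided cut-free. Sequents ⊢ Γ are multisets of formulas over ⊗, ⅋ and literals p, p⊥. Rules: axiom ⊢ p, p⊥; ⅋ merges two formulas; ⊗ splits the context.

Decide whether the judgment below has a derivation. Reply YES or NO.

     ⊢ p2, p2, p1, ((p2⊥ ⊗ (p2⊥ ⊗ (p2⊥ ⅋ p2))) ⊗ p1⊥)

Derivation (root first):
[⊗]  ⊢ p2, p2, p1, ((p2⊥ ⊗ (p2⊥ ⊗ (p2⊥ ⅋ p2))) ⊗ p1⊥)
  [⊗]  ⊢ p2, p2, (p2⊥ ⊗ (p2⊥ ⊗ (p2⊥ ⅋ p2)))
    [Ax]  ⊢ p2, p2⊥
    [⊗]  ⊢ p2, (p2⊥ ⊗ (p2⊥ ⅋ p2))
      [Ax]  ⊢ p2, p2⊥
      [⅋]  ⊢ (p2⊥ ⅋ p2)
        [Ax]  ⊢ p2, p2⊥
  [Ax]  ⊢ p1, p1⊥

Result: YES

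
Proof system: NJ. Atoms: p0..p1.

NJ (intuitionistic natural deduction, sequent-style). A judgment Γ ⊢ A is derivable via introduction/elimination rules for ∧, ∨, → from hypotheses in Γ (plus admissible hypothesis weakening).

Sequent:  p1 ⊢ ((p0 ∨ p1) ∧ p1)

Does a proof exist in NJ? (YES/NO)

Derivation trace:
[∧I] p1 ⊢ ((p0 ∨ p1) ∧ p1)
  [∨I₂] p1 ⊢ (p0 ∨ p1)
    [Ax] p1 ⊢ p1
  [Wk] p1, p1 ⊢ p1
    [Ax] p1 ⊢ p1

Result: YES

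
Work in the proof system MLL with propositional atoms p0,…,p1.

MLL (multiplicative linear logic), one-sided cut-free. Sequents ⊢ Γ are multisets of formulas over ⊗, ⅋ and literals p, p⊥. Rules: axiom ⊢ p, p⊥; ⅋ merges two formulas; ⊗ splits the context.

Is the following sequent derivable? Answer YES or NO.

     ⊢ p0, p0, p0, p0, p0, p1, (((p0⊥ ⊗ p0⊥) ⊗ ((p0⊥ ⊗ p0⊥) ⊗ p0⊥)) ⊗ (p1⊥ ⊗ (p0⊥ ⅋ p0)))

Proof tree:
[⊗]  ⊢ p0, p0, p0, p0, p0, p1, (((p0⊥ ⊗ p0⊥) ⊗ ((p0⊥ ⊗ p0⊥) ⊗ p0⊥)) ⊗ (p1⊥ ⊗ (p0⊥ ⅋ p0)))
  [⊗]  ⊢ p0, p0, p0, p0, p0, ((p0⊥ ⊗ p0⊥) ⊗ ((p0⊥ ⊗ p0⊥) ⊗ p0⊥))
    [⊗]  ⊢ p0, p0, (p0⊥ ⊗ p0⊥)
      [Ax]  ⊢ p0, p0⊥
      [Ax]  ⊢ p0, p0⊥
    [⊗]  ⊢ p0, p0, p0, ((p0⊥ ⊗ p0⊥) ⊗ p0⊥)
      [⊗]  ⊢ p0, p0, (p0⊥ ⊗ p0⊥)
        [Ax]  ⊢ p0, p0⊥
        [Ax]  ⊢ p0, p0⊥
      [Ax]  ⊢ p0, p0⊥
  [⊗]  ⊢ p1, (p1⊥ ⊗ (p0⊥ ⅋ p0))
    [Ax]  ⊢ p1, p1⊥
    [⅋]  ⊢ (p0⊥ ⅋ p0)
      [Ax]  ⊢ p0, p0⊥

Result: YES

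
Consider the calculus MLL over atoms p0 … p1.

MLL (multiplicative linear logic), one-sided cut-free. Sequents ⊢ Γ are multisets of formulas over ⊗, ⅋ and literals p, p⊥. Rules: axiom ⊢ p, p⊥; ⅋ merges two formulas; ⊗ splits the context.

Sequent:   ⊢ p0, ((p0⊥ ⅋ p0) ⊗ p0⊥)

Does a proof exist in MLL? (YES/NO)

Derivation trace:
[⊗]  ⊢ p0, ((p0⊥ ⅋ p0) ⊗ p0⊥)
  [⅋]  ⊢ (p0⊥ ⅋ p0)
    [Ax]  ⊢ p0, p0⊥
  [Ax]  ⊢ p0, p0⊥

Result: YES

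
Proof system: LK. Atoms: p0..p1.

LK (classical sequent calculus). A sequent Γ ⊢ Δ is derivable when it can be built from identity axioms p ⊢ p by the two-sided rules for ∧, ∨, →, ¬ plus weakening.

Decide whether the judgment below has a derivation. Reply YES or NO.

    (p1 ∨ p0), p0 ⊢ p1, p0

Derivation trace:
[WL] (p1 ∨ p0), p0 ⊢ p1, p0
  [∨L] (p1 ∨ p0) ⊢ p1, p0
    [Ax] p1 ⊢ p1
    [Ax] p0 ⊢ p0

Result: YES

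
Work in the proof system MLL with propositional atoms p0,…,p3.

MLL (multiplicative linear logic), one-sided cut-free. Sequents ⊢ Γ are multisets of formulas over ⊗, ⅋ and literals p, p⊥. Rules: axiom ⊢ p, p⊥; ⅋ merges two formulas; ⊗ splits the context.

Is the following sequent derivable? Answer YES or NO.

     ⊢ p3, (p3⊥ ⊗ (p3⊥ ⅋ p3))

Derivation trace:
[⊗]  ⊢ p3, (p3⊥ ⊗ (p3⊥ ⅋ p3))
  [Ax]  ⊢ p3, p3⊥
  [⅋]  ⊢ (p3⊥ ⅋ p3)
    [Ax]  ⊢ p3, p3⊥

Result: YES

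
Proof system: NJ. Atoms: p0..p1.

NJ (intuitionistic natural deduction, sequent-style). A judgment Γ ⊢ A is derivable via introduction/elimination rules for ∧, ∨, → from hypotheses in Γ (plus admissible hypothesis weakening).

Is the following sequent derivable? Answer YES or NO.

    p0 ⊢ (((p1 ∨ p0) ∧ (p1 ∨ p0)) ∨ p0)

Derivation trace:
[∨I₁] p0 ⊢ (((p1 ∨ p0) ∧ (p1 ∨ p0)) ∨ p0)
  [∧I] p0 ⊢ ((p1 ∨ p0) ∧ (p1 ∨ p0))
    [Wk] p0, p0 ⊢ (p1 ∨ p0)
      [∨I₂] p0 ⊢ (p1 ∨ p0)
        [Ax] p0 ⊢ p0
    [Wk] p0, p0 ⊢ (p1 ∨ p0)
      [∨I₂] p0 ⊢ (p1 ∨ p0)
        [Ax] p0 ⊢ p0

Result: YES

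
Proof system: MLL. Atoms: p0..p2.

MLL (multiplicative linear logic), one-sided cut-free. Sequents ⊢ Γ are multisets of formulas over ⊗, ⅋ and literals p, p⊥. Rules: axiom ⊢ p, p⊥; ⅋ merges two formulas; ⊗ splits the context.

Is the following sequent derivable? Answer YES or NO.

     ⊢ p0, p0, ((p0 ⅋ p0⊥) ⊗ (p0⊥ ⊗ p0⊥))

Derivation trace:
[⊗]  ⊢ p0, p0, ((p0 ⅋ p0⊥) ⊗ (p0⊥ ⊗ p0⊥))
  [⅋]  ⊢ (p0 ⅋ p0⊥)
    [Ax]  ⊢ p0, p0⊥
  [⊗]  ⊢ p0, p0, (p0⊥ ⊗ p0⊥)
    [Ax]  ⊢ p0, p0⊥
    [Ax]  ⊢ p0, p0⊥

Result: YES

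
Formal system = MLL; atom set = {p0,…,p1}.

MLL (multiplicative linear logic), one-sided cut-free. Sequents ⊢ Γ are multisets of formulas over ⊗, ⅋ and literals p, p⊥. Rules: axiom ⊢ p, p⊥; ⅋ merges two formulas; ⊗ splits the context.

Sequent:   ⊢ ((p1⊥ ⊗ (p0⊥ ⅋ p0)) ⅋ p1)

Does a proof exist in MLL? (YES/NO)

Proof tree:
[⅋]  ⊢ ((p1⊥ ⊗ (p0⊥ ⅋ p0)) ⅋ p1)
  [⊗]  ⊢ p1, (p1⊥ ⊗ (p0⊥ ⅋ p0))
    [Ax]  ⊢ p1, p1⊥
    [⅋]  ⊢ (p0⊥ ⅋ p0)
      [Ax]  ⊢ p0, p0⊥

Result: YES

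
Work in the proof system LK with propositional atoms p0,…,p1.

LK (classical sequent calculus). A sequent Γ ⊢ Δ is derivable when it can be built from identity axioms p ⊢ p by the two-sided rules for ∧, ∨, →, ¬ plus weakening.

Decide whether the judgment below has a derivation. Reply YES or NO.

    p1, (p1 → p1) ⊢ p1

Proof tree:
[→L] p1, (p1 → p1) ⊢ p1
  [WR] p1 ⊢ p1, p1
    [Ax] p1 ⊢ p1
  [WR] p1 ⊢ p1, p1
    [Ax] p1 ⊢ p1

Result: YES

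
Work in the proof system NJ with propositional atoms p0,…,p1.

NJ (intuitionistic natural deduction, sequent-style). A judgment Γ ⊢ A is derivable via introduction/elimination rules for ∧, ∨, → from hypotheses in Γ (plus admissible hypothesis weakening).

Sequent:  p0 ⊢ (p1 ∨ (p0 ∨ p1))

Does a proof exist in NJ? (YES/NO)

Derivation trace:
[∨I₂] p0 ⊢ (p1 ∨ (p0 ∨ p1))
  [∨I₁] p0 ⊢ (p0 ∨ p1)
    [Ax] p0 ⊢ p0

Result: YES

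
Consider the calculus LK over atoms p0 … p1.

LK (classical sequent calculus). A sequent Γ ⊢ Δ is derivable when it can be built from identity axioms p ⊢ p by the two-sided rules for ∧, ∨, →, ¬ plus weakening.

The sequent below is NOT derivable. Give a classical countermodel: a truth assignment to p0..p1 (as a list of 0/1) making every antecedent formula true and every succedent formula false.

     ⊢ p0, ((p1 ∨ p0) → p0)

Truth-table refutation:
  v=00: Γ:[] Δ:[p0=F, ((p1 ∨ p0) → p0)=T] refutes=False
  v=01: Γ:[] Δ:[p0=F, ((p1 ∨ p0) → p0)=F] refutes=True  ← countermodel

Result: [0, 1]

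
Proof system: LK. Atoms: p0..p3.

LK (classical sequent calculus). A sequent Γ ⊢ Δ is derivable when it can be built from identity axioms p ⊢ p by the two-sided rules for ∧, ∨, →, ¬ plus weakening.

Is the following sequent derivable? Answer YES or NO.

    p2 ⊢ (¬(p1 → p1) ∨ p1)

Truth-table refutation:
  v=0000: Γ:[p2=F] Δ:[(¬(p1 → p1) ∨ p1)=F] refutes=False
  v=0001: Γ:[p2=F] Δ:[(¬(p1 → p1) ∨ p1)=F] refutes=False
  v=0010: Γ:[p2=T] Δ:[(¬(p1 → p1) ∨ p1)=F] refutes=True  ← countermodel

Result: NO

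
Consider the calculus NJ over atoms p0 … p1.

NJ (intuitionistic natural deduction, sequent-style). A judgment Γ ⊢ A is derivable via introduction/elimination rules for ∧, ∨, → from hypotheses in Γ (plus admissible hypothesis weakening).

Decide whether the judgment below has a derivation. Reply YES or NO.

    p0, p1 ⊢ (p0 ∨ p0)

Derivation (root first):
[∨I₂] p0, p1 ⊢ (p0 ∨ p0)
  [Wk] p0, p1 ⊢ p0
    [Ax] p0 ⊢ p0

Result: YES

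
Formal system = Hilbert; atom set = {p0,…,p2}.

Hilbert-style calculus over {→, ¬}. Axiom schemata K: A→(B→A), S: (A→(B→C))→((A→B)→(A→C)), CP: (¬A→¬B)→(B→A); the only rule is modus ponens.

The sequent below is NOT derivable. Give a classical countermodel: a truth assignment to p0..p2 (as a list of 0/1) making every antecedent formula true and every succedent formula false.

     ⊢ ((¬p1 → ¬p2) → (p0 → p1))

Truth-table refutation:
  v=000: Γ:[] Δ:[((¬p1 → ¬p2) → (p0 → p1))=T] refutes=False
  v=001: Γ:[] Δ:[((¬p1 → ¬p2) → (p0 → p1))=T] refutes=False
  v=010: Γ:[] Δ:[((¬p1 → ¬p2) → (p0 → p1))=T] refutes=False
  v=011: Γ:[] Δ:[((¬p1 → ¬p2) → (p0 → p1))=T] refutes=False
  v=100: Γ:[] Δ:[((¬p1 → ¬p2) → (p0 → p1))=F] refutes=True  ← countermodel

Result: [1, 0, 0]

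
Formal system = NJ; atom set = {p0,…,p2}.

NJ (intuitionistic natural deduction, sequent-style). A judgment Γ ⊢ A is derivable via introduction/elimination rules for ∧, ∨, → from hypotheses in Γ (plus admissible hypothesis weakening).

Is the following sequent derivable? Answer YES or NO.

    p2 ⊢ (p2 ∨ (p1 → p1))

Proof tree:
[∨I₂] p2 ⊢ (p2 ∨ (p1 → p1))
  [Wk] p2 ⊢ (p1 → p1)
    [→I]  ⊢ (p1 → p1)
      [Ax] p1 ⊢ p1

Result: YES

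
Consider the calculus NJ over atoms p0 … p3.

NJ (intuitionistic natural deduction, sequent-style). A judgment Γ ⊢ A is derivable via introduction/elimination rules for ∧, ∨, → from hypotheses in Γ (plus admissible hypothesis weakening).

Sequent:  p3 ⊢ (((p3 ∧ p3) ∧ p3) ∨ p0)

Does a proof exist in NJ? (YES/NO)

Derivation trace:
[∨I₁] p3 ⊢ (((p3 ∧ p3) ∧ p3) ∨ p0)
  [∧I] p3 ⊢ ((p3 ∧ p3) ∧ p3)
    [∧I] p3 ⊢ (p3 ∧ p3)
      [Ax] p3 ⊢ p3
      [Ax] p3 ⊢ p3
    [Ax] p3 ⊢ p3

Result: YES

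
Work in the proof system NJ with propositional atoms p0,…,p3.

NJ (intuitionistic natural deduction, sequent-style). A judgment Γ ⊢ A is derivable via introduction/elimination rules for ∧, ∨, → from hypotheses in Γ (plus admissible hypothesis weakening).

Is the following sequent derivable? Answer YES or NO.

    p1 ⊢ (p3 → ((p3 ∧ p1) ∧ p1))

Proof tree:
[→I] p1 ⊢ (p3 → ((p3 ∧ p1) ∧ p1))
  [∧I] p1, p3 ⊢ ((p3 ∧ p1) ∧ p1)
    [∧I] p1, p3 ⊢ (p3 ∧ p1)
      [Ax] p3 ⊢ p3
      [Ax] p1 ⊢ p1
    [Ax] p1 ⊢ p1

Result: YES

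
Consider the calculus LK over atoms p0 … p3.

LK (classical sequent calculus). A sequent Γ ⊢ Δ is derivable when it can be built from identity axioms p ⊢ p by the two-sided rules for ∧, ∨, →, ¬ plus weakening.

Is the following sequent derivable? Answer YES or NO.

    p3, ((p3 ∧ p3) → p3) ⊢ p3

Derivation (root first):
[→L] p3, ((p3 ∧ p3) → p3) ⊢ p3
  [∧R] p3 ⊢ (p3 ∧ p3)
    [Ax] p3 ⊢ p3
    [Ax] p3 ⊢ p3
  [Ax] p3 ⊢ p3

Result: YES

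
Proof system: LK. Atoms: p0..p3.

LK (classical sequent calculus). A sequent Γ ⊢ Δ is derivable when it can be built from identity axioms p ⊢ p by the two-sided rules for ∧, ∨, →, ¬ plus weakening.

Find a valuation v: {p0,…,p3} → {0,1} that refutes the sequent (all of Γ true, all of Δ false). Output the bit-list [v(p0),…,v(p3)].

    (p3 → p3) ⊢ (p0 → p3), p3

Truth-table refutation:
  v=0000: Γ:[(p3 → p3)=T] Δ:[(p0 → p3)=T, p3=F] refutes=False
  v=0001: Γ:[(p3 → p3)=T] Δ:[(p0 → p3)=T, p3=T] refutes=False
  v=0010: Γ:[(p3 → p3)=T] Δ:[(p0 → p3)=T, p3=F] refutes=False
  v=0011: Γ:[(p3 → p3)=T] Δ:[(p0 → p3)=T, p3=T] refutes=False
  v=0100: Γ:[(p3 → p3)=T] Δ:[(p0 → p3)=T, p3=F] refutes=False
  v=0101: Γ:[(p3 → p3)=T] Δ:[(p0 → p3)=T, p3=T] refutes=False
  v=0110: Γ:[(p3 → p3)=T] Δ:[(p0 → p3)=T, p3=F] refutes=False
  v=0111: Γ:[(p3 → p3)=T] Δ:[(p0 → p3)=T, p3=T] refutes=False
  v=1000: Γ:[(p3 → p3)=T] Δ:[(p0 → p3)=F, p3=F] refutes=True  ← countermodel

Result: [1, 0, 0, 0]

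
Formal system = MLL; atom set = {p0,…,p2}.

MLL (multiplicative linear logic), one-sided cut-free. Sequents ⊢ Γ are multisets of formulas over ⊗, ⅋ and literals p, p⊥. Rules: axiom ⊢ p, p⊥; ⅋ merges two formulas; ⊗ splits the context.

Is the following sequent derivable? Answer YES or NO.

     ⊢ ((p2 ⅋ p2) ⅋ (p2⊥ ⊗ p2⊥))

Proof tree:
[⅋]  ⊢ ((p2 ⅋ p2) ⅋ (p2⊥ ⊗ p2⊥))
  [⅋]  ⊢ (p2⊥ ⊗ p2⊥), (p2 ⅋ p2)
    [⊗]  ⊢ p2, p2, (p2⊥ ⊗ p2⊥)
      [Ax]  ⊢ p2, p2⊥
      [Ax]  ⊢ p2, p2⊥

Result: YES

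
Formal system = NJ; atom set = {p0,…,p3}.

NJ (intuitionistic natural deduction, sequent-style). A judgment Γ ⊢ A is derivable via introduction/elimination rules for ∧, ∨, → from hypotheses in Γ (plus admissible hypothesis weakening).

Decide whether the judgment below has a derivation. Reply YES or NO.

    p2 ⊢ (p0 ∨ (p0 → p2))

Proof tree:
[∨I₂] p2 ⊢ (p0 ∨ (p0 → p2))
  [→I] p2 ⊢ (p0 → p2)
    [Wk] p2, p0 ⊢ p2
      [Ax] p2 ⊢ p2

Result: YES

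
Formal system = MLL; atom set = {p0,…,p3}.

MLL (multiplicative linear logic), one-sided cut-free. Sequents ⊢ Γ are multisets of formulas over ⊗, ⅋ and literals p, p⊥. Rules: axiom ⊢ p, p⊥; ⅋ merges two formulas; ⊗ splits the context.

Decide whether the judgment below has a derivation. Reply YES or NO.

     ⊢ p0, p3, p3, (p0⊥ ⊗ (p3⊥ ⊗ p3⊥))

Derivation (root first):
[⊗]  ⊢ p0, p3, p3, (p0⊥ ⊗ (p3⊥ ⊗ p3⊥))
  [Ax]  ⊢ p0, p0⊥
  [⊗]  ⊢ p3, p3, (p3⊥ ⊗ p3⊥)
    [Ax]  ⊢ p3, p3⊥
    [Ax]  ⊢ p3, p3⊥

Result: YES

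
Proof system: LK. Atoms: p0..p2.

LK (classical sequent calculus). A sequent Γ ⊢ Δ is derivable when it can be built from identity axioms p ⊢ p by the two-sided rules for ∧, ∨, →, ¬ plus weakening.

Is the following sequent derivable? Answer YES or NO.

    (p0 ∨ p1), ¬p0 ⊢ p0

Search for a countermodel by truth-table:
  v=000: Γ:[(p0 ∨ p1)=F, ¬p0=T] Δ:[p0=F] refutes=False
  v=001: Γ:[(p0 ∨ p1)=F, ¬p0=T] Δ:[p0=F] refutes=False
  v=010: Γ:[(p0 ∨ p1)=T, ¬p0=T] Δ:[p0=F] refutes=True  ← countermodel

Result: NO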